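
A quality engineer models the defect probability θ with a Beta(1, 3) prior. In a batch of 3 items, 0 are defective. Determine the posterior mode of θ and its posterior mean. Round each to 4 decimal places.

Posterior: Beta(1+0, 3+3) = Beta(1, 6).
Since α = 1 ≤ 1 and β > 1, the Beta density is monotone decreasing on [0,1]; the mode is at 0.
Mean = 1/(1+6) = 0.1429.

MAP = 0.0000, posterior mean = 0.1429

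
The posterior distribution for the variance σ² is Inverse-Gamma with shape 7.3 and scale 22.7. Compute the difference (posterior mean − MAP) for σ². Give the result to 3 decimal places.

0.868

Mode = β/(α+1) = 22.7/8.3 = 2.735.
Mean = β/(α−1) = 22.7/6.3 = 3.603.
Difference = 3.603 − 2.735 = 0.868.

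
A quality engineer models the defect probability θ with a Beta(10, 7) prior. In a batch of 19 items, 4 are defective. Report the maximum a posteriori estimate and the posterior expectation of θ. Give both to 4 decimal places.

Posterior: Beta(10+4, 7+15) = Beta(14, 22).
Mode = (14−1)/(14+22−2) = 13/34 = 0.3824.
Mean = 14/(14+22) = 14/36 = 0.3889.
Mean > mode: the posterior has a right tail.

maximum a posteriori estimate = 0.3824, posterior expectation = 0.3889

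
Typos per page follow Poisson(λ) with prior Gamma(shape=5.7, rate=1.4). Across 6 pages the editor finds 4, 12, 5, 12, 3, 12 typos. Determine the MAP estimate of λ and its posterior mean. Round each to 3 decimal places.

MAP = 7.122; posterior mean = 7.257

Σ counts = 48. Posterior: Gamma(shape = 5.7+48 = 53.7, rate = 1.4+6 = 7.4).
Mode = (α−1)/β = 52.7/7.4 = 7.122.
Mean = α/β = 53.7/7.4 = 7.257.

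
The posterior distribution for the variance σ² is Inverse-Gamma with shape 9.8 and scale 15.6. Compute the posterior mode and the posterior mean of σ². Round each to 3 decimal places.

Mode = β/(α+1) = 15.6/10.8 = 1.444.
Mean = β/(α−1) = 15.6/8.8 = 1.773.

MAP: 1.444. Posterior mean: 1.773.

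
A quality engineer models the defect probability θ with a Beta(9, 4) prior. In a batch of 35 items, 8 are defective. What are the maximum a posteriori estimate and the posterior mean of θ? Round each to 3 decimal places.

maximum a posteriori estimate = 0.348, posterior mean = 0.354

Posterior: Beta(9+8, 4+27) = Beta(17, 31).
Mode = (17−1)/(17+31−2) = 16/46 = 0.348.
Mean = 17/(17+31) = 17/48 = 0.354.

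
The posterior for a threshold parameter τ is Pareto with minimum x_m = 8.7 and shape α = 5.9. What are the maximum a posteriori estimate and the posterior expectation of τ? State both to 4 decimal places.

The Pareto density is strictly decreasing on [x_m, ∞), so the mode is x_m = 8.7000.
Mean = α·x_m/(α−1) = 5.9·8.7/4.9 = 10.4755.

maximum a posteriori estimate = 8.7000, posterior expectation = 10.4755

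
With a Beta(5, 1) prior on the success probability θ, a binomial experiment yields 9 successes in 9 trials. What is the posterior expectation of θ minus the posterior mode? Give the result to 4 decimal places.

-0.0667

Posterior: Beta(5+9, 1+0) = Beta(14, 1).
Since β = 1 ≤ 1 and α > 1, the Beta density is monotone increasing on [0,1]; the mode is at 1.
Mean = 14/(14+1) = 0.9333.
Difference = 0.9333 − 1.0000 = -0.0667.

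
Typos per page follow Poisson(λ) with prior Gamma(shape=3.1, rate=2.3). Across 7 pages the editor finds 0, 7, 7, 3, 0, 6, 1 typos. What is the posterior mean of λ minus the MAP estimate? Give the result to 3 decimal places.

Σ counts = 24. Posterior: Gamma(shape = 3.1+24 = 27.1, rate = 2.3+7 = 9.3).
Mode = (α−1)/β = 26.1/9.3 = 2.806.
Mean = α/β = 27.1/9.3 = 2.914.
Difference = 2.914 − 2.806 = 0.108.

0.108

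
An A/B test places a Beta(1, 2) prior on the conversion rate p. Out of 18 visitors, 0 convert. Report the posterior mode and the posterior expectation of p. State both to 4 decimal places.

Posterior: Beta(1+0, 2+18) = Beta(1, 20).
Since α = 1 ≤ 1 and β > 1, the Beta density is monotone decreasing on [0,1]; the mode is at 0.
Mean = 1/(1+20) = 0.0476.

MAP: 0.0000. Posterior mean: 0.0476.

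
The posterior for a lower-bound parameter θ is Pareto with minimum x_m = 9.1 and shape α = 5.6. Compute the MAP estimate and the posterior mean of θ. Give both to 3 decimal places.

MAP: 9.100. Posterior mean: 11.078.

The Pareto density is strictly decreasing on [x_m, ∞), so the mode is x_m = 9.100.
Mean = α·x_m/(α−1) = 5.6·9.1/4.6 = 11.078.
Right-skewed posterior ⇒ mode < mean.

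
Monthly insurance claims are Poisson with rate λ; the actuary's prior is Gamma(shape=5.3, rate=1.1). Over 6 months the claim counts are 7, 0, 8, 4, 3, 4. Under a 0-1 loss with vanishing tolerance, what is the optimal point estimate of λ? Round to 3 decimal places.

Σ counts = 26. Posterior: Gamma(shape = 5.3+26 = 31.3, rate = 1.1+6 = 7.1).
Mode = (α−1)/β = 30.3/7.1 = 4.268.
Mean = α/β = 31.3/7.1 = 4.408.
This is the posterior mode — the MAP estimate.

4.268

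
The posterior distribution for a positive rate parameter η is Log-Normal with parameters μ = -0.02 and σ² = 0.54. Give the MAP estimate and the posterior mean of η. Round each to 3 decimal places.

MAP = 0.571, posterior mean = 1.284

Mode = exp(μ − σ²) = exp(-0.56) = 0.571.
Mean = exp(μ + σ²/2) = exp(0.250) = 1.284.
Right-skewed posterior ⇒ mode < mean.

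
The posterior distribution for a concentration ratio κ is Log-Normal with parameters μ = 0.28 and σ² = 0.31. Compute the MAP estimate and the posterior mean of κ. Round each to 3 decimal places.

MAP: 0.970. Posterior mean: 1.545.

Mode = exp(μ − σ²) = exp(-0.03) = 0.970.
Mean = exp(μ + σ²/2) = exp(0.435) = 1.545.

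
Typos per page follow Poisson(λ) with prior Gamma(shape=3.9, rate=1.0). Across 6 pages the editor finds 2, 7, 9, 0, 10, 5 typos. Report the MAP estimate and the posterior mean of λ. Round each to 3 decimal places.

Σ counts = 33. Posterior: Gamma(shape = 3.9+33 = 36.9, rate = 1.0+6 = 7.0).
Mode = (α−1)/β = 35.9/7.0 = 5.129.
Mean = α/β = 36.9/7.0 = 5.271.

MAP = 5.129; posterior mean = 5.271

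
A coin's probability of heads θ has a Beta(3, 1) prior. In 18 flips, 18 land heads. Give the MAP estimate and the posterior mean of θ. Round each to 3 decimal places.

Posterior: Beta(3+18, 1+0) = Beta(21, 1).
Since β = 1 ≤ 1 and α > 1, the Beta density is monotone increasing on [0,1]; the mode is at 1.
Mean = 21/(21+1) = 0.955.

MAP: 1.000. Posterior mean: 0.955.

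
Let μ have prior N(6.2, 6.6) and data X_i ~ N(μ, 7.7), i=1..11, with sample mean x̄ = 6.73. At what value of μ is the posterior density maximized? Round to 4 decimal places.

6.6792

Posterior for μ is Normal. Precision-weighted mean: (1/6.6·6.2 + 11/7.7·6.73) / (1/6.6 + 11/7.7) = 6.6792.
A Normal posterior is symmetric, so mode = mean.
This is the posterior mode — the MAP estimate.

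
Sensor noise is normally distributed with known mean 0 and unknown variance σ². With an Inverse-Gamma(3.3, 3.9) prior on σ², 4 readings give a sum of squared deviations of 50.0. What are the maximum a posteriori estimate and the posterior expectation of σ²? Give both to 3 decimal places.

MAP = 4.587; posterior mean = 6.721

Posterior: Inverse-Gamma(shape = 3.3+4/2 = 5.3, scale = 3.9+50.0/2 = 28.9).
Mode = β/(α+1) = 28.9/6.3 = 4.587.
Mean = β/(α−1) = 28.9/4.3 = 6.721.
The mean is pulled above the mode by the posterior's right skew.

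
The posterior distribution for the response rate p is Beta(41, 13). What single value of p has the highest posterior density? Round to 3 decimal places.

0.769

Mode = (41−1)/(41+13−2) = 40/52 = 0.769.
Mean = 41/(41+13) = 41/54 = 0.759.
This is the posterior mode — the MAP estimate.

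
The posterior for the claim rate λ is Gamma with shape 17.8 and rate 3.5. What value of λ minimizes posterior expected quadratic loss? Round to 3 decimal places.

5.086

Mode = (α−1)/β = 16.8/3.5 = 4.800.
Mean = α/β = 17.8/3.5 = 5.086.
Quadratic loss ⇒ the optimal estimator is the posterior mean.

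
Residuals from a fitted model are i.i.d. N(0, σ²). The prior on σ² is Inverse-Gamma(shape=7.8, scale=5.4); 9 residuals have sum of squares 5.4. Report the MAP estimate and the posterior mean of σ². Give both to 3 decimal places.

MAP: 0.609. Posterior mean: 0.717.

Posterior: Inverse-Gamma(shape = 7.8+9/2 = 12.3, scale = 5.4+5.4/2 = 8.1).
Mode = β/(α+1) = 8.1/13.3 = 0.609.
Mean = β/(α−1) = 8.1/11.3 = 0.717.
The posterior is right-skewed, so the mean exceeds the mode.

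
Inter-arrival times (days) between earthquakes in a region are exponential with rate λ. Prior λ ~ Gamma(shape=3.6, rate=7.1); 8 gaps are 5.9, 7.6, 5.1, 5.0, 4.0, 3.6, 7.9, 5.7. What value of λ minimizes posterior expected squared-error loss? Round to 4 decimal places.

Σ times = 44.8. Posterior: Gamma(shape = 3.6+8 = 11.6, rate = 7.1+44.8 = 51.9).
Mode = (α−1)/β = 10.6/51.9 = 0.2042.
Mean = α/β = 11.6/51.9 = 0.2235.
Squared-error loss ⇒ the optimal estimator is the posterior mean.

0.2235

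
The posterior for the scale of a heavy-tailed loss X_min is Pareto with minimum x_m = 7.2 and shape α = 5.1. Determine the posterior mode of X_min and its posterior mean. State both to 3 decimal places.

The Pareto density is strictly decreasing on [x_m, ∞), so the mode is x_m = 7.200.
Mean = α·x_m/(α−1) = 5.1·7.2/4.1 = 8.956.
The posterior is right-skewed, so the mean exceeds the mode.

MAP = 7.200; posterior mean = 8.956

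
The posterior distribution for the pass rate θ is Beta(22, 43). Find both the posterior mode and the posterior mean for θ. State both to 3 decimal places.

posterior mode = 0.333, posterior mean = 0.338

Mode = (22−1)/(22+43−2) = 21/63 = 0.333.
Mean = 22/(22+43) = 22/65 = 0.338.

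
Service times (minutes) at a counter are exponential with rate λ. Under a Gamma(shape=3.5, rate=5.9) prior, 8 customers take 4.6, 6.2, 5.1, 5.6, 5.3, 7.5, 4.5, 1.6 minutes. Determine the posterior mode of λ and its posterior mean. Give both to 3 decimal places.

Σ times = 40.4. Posterior: Gamma(shape = 3.5+8 = 11.5, rate = 5.9+40.4 = 46.3).
Mode = (α−1)/β = 10.5/46.3 = 0.227.
Mean = α/β = 11.5/46.3 = 0.248.
Right-skewed posterior ⇒ mode < mean.

posterior mode = 0.227, posterior mean = 0.248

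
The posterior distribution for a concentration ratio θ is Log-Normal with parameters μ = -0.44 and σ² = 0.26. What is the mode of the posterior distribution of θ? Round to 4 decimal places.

Mode = exp(μ − σ²) = exp(-0.70) = 0.4966.
Mean = exp(μ + σ²/2) = exp(-0.310) = 0.7334.
This is the posterior mode — the MAP estimate.

0.4966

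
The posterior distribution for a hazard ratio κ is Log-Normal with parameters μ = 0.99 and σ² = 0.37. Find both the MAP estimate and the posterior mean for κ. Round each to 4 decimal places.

Mode = exp(μ − σ²) = exp(0.62) = 1.8589.
Mean = exp(μ + σ²/2) = exp(1.175) = 3.2381.

MAP = 1.8589, posterior mean = 3.2381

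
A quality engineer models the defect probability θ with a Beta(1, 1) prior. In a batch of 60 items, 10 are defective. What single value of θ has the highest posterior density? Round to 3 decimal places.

0.167

Posterior: Beta(1+10, 1+50) = Beta(11, 51).
Mode = (11−1)/(11+51−2) = 10/60 = 0.167.
With a flat prior the MAP equals the MLE, 10/60.
Mean = 11/(11+51) = 11/62 = 0.177.
This is the posterior mode — the MAP estimate.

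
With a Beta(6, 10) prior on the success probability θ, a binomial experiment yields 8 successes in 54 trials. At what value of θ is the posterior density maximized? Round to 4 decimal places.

0.1912

Posterior: Beta(6+8, 10+46) = Beta(14, 56).
Mode = (14−1)/(14+56−2) = 13/68 = 0.1912.
Mean = 14/(14+56) = 14/70 = 0.2000.
This is the posterior mode — the MAP estimate.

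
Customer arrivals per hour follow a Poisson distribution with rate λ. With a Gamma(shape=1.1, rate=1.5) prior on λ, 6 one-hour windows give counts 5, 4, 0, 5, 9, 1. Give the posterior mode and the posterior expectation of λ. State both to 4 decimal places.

MAP = 3.2133; posterior mean = 3.3467

Σ counts = 24. Posterior: Gamma(shape = 1.1+24 = 25.1, rate = 1.5+6 = 7.5).
Mode = (α−1)/β = 24.1/7.5 = 3.2133.
Mean = α/β = 25.1/7.5 = 3.3467.
The mean is pulled above the mode by the posterior's right skew.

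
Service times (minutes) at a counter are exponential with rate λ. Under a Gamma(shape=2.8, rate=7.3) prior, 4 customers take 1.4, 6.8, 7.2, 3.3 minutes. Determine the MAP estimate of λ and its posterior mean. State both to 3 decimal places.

MAP = 0.223; posterior mean = 0.262

Σ times = 18.7. Posterior: Gamma(shape = 2.8+4 = 6.8, rate = 7.3+18.7 = 26.0).
Mode = (α−1)/β = 5.8/26.0 = 0.223.
Mean = α/β = 6.8/26.0 = 0.262.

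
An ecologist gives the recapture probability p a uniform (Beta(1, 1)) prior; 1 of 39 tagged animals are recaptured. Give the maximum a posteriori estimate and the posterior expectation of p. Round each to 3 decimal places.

MAP = 0.026, posterior mean = 0.049

Posterior: Beta(1+1, 1+38) = Beta(2, 39).
Mode = (2−1)/(2+39−2) = 1/39 = 0.026.
Mean = 2/(2+39) = 2/41 = 0.049.
The posterior is right-skewed, so the mean exceeds the mode.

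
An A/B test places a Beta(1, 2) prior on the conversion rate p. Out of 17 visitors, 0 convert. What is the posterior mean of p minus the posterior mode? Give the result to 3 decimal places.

Posterior: Beta(1+0, 2+17) = Beta(1, 19).
Since α = 1 ≤ 1 and β > 1, the Beta density is monotone decreasing on [0,1]; the mode is at 0.
Mean = 1/(1+19) = 0.050.
Difference = 0.050 − 0.000 = 0.050.
The mean is pulled above the mode by the posterior's right skew.

0.050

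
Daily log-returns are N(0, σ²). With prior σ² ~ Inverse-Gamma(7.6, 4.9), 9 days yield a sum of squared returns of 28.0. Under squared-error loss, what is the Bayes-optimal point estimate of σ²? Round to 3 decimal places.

1.703

Posterior: Inverse-Gamma(shape = 7.6+9/2 = 12.1, scale = 4.9+28.0/2 = 18.9).
Mode = β/(α+1) = 18.9/13.1 = 1.443.
Mean = β/(α−1) = 18.9/11.1 = 1.703.
Squared-error loss ⇒ the optimal estimator is the posterior mean.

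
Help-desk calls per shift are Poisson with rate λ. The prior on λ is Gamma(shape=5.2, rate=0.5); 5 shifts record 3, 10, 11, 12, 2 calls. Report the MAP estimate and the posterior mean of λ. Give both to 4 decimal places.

Σ counts = 38. Posterior: Gamma(shape = 5.2+38 = 43.2, rate = 0.5+5 = 5.5).
Mode = (α−1)/β = 42.2/5.5 = 7.6727.
Mean = α/β = 43.2/5.5 = 7.8545.

MAP: 7.6727. Posterior mean: 7.8545.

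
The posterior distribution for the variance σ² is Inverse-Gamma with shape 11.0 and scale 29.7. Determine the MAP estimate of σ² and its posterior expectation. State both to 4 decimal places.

Mode = β/(α+1) = 29.7/12.0 = 2.4750.
Mean = β/(α−1) = 29.7/10.0 = 2.9700.
The posterior is right-skewed, so the mean exceeds the mode.

MAP estimate = 2.4750, posterior expectation = 2.9700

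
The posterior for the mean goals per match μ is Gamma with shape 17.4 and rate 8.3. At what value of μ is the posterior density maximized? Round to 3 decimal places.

Mode = (α−1)/β = 16.4/8.3 = 1.976.
Mean = α/β = 17.4/8.3 = 2.096.
This is the posterior mode — the MAP estimate.

1.976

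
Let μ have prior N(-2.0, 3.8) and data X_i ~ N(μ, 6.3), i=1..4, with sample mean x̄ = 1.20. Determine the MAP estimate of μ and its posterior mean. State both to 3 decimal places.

MAP = 0.262; posterior mean = 0.262

Posterior for μ is Normal. Precision-weighted mean: (1/3.8·-2.0 + 4/6.3·1.20) / (1/3.8 + 4/6.3) = 0.262.
A Normal posterior is symmetric, so mode = mean.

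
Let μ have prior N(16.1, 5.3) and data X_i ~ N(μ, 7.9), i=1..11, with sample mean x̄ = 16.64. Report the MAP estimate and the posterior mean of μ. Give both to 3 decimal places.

MAP = 16.576, posterior mean = 16.576

Posterior for μ is Normal. Precision-weighted mean: (1/5.3·16.1 + 11/7.9·16.64) / (1/5.3 + 11/7.9) = 16.576.
A Normal posterior is symmetric, so mode = mean.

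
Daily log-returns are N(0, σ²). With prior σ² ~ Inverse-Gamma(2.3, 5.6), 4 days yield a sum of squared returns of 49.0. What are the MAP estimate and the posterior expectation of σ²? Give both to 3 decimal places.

Posterior: Inverse-Gamma(shape = 2.3+4/2 = 4.3, scale = 5.6+49.0/2 = 30.1).
Mode = β/(α+1) = 30.1/5.3 = 5.679.
Mean = β/(α−1) = 30.1/3.3 = 9.121.

MAP = 5.679; posterior mean = 9.121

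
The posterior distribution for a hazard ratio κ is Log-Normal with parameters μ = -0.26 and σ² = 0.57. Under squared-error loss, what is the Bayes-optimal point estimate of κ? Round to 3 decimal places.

Mode = exp(μ − σ²) = exp(-0.83) = 0.436.
Mean = exp(μ + σ²/2) = exp(0.025) = 1.025.
Squared-error loss ⇒ the optimal estimator is the posterior mean.

1.025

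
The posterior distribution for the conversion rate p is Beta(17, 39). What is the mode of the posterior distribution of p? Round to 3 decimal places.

0.296

Mode = (17−1)/(17+39−2) = 16/54 = 0.296.
Mean = 17/(17+39) = 17/56 = 0.304.
This is the posterior mode — the MAP estimate.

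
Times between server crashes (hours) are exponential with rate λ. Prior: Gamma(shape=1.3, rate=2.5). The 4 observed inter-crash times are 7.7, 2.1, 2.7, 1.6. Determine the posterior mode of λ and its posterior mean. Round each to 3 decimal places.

MAP = 0.259; posterior mean = 0.319

Σ times = 14.1. Posterior: Gamma(shape = 1.3+4 = 5.3, rate = 2.5+14.1 = 16.6).
Mode = (α−1)/β = 4.3/16.6 = 0.259.
Mean = α/β = 5.3/16.6 = 0.319.
Right-skewed posterior ⇒ mode < mean.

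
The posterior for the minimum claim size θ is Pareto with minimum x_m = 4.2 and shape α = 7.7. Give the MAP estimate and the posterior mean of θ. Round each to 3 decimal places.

The Pareto density is strictly decreasing on [x_m, ∞), so the mode is x_m = 4.200.
Mean = α·x_m/(α−1) = 7.7·4.2/6.7 = 4.827.

MAP estimate = 4.200, posterior mean = 4.827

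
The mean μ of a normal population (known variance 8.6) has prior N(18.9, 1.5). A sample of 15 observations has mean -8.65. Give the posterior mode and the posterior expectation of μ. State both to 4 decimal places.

posterior mode = -1.0317, posterior expectation = -1.0317

Posterior for μ is Normal. Precision-weighted mean: (1/1.5·18.9 + 15/8.6·-8.65) / (1/1.5 + 15/8.6) = -1.0317.
A Normal posterior is symmetric, so mode = mean.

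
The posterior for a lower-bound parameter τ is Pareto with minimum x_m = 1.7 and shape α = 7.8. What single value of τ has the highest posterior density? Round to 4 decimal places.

The Pareto density is strictly decreasing on [x_m, ∞), so the mode is x_m = 1.7000.
Mean = α·x_m/(α−1) = 7.8·1.7/6.8 = 1.9500.
This is the posterior mode — the MAP estimate.

1.7000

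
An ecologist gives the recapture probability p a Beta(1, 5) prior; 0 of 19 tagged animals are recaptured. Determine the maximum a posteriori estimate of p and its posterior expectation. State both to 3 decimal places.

p_MAP = 0.000, E[p|data] = 0.040

Posterior: Beta(1+0, 5+19) = Beta(1, 24).
Since α = 1 ≤ 1 and β > 1, the Beta density is monotone decreasing on [0,1]; the mode is at 0.
Mean = 1/(1+24) = 0.040.
Right-skewed posterior ⇒ mode < mean.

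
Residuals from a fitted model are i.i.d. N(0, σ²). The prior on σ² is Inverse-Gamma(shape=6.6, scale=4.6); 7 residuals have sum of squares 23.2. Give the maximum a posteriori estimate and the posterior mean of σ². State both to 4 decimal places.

MAP = 1.4595, posterior mean = 1.7802

Posterior: Inverse-Gamma(shape = 6.6+7/2 = 10.1, scale = 4.6+23.2/2 = 16.2).
Mode = β/(α+1) = 16.2/11.1 = 1.4595.
Mean = β/(α−1) = 16.2/9.1 = 1.7802.
The posterior is right-skewed, so the mean exceeds the mode.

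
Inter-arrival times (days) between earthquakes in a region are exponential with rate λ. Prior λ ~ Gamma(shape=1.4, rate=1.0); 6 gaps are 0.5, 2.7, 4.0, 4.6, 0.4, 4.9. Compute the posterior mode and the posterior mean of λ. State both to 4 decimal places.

MAP: 0.3536. Posterior mean: 0.4088.

Σ times = 17.1. Posterior: Gamma(shape = 1.4+6 = 7.4, rate = 1.0+17.1 = 18.1).
Mode = (α−1)/β = 6.4/18.1 = 0.3536.
Mean = α/β = 7.4/18.1 = 0.4088.
Right-skewed posterior ⇒ mode < mean.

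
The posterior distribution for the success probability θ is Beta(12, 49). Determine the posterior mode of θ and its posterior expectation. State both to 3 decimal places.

Mode = (12−1)/(12+49−2) = 11/59 = 0.186.
Mean = 12/(12+49) = 12/61 = 0.197.

MAP = 0.186, posterior mean = 0.197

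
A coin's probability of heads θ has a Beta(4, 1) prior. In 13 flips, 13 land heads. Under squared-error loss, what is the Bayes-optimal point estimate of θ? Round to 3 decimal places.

0.944

Posterior: Beta(4+13, 1+0) = Beta(17, 1).
Since β = 1 ≤ 1 and α > 1, the Beta density is monotone increasing on [0,1]; the mode is at 1.
Mean = 17/(17+1) = 0.944.
Squared-error loss ⇒ the optimal estimator is the posterior mean.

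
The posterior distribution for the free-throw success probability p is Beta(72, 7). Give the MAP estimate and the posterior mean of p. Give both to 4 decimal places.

MAP = 0.9221; posterior mean = 0.9114

Mode = (72−1)/(72+7−2) = 71/77 = 0.9221.
Mean = 72/(72+7) = 72/79 = 0.9114.
The mean is pulled below the mode by the posterior's left skew.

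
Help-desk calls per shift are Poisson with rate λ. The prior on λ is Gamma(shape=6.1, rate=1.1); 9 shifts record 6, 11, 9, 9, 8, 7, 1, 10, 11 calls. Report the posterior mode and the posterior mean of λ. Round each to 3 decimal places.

MAP = 7.634, posterior mean = 7.733

Σ counts = 72. Posterior: Gamma(shape = 6.1+72 = 78.1, rate = 1.1+9 = 10.1).
Mode = (α−1)/β = 77.1/10.1 = 7.634.
Mean = α/β = 78.1/10.1 = 7.733.
The posterior is right-skewed, so the mean exceeds the mode.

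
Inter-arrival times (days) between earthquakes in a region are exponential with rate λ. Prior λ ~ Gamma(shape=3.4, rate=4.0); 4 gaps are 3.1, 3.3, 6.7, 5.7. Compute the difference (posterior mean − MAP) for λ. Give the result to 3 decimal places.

Σ times = 18.8. Posterior: Gamma(shape = 3.4+4 = 7.4, rate = 4.0+18.8 = 22.8).
Mode = (α−1)/β = 6.4/22.8 = 0.281.
Mean = α/β = 7.4/22.8 = 0.325.
Difference = 0.325 − 0.281 = 0.044.

0.044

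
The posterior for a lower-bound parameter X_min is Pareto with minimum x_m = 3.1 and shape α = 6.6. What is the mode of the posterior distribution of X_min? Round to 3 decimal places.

The Pareto density is strictly decreasing on [x_m, ∞), so the mode is x_m = 3.100.
Mean = α·x_m/(α−1) = 6.6·3.1/5.6 = 3.654.
This is the posterior mode — the MAP estimate.

3.100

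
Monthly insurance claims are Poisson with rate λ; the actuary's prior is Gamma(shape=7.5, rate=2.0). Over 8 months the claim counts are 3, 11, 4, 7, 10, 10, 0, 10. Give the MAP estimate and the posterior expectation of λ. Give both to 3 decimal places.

MAP = 6.150; posterior mean = 6.250

Σ counts = 55. Posterior: Gamma(shape = 7.5+55 = 62.5, rate = 2.0+8 = 10.0).
Mode = (α−1)/β = 61.5/10.0 = 6.150.
Mean = α/β = 62.5/10.0 = 6.250.
The mean is pulled above the mode by the posterior's right skew.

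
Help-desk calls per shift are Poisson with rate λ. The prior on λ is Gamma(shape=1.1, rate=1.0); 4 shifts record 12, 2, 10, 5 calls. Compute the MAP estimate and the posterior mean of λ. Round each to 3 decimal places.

MAP = 5.820, posterior mean = 6.020

Σ counts = 29. Posterior: Gamma(shape = 1.1+29 = 30.1, rate = 1.0+4 = 5.0).
Mode = (α−1)/β = 29.1/5.0 = 5.820.
Mean = α/β = 30.1/5.0 = 6.020.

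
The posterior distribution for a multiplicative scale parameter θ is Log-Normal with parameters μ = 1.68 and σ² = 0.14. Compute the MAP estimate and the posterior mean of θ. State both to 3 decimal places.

Mode = exp(μ − σ²) = exp(1.54) = 4.665.
Mean = exp(μ + σ²/2) = exp(1.750) = 5.755.

MAP = 4.665, posterior mean = 5.755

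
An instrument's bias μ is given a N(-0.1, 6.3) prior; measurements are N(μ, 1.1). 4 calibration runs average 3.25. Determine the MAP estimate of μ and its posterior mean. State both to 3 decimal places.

MAP = 3.110, posterior mean = 3.110

Posterior for μ is Normal. Precision-weighted mean: (1/6.3·-0.1 + 4/1.1·3.25) / (1/6.3 + 4/1.1) = 3.110.
A Normal posterior is symmetric, so mode = mean.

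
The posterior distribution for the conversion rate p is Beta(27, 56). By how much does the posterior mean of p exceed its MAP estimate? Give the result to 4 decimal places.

0.0043

Mode = (27−1)/(27+56−2) = 26/81 = 0.3210.
Mean = 27/(27+56) = 27/83 = 0.3253.
Difference = 0.3253 − 0.3210 = 0.0043.
Mean > mode: the posterior has a right tail.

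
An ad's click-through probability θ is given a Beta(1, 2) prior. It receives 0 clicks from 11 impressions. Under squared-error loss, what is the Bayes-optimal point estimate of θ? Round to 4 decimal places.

0.0714

Posterior: Beta(1+0, 2+11) = Beta(1, 13).
Since α = 1 ≤ 1 and β > 1, the Beta density is monotone decreasing on [0,1]; the mode is at 0.
Mean = 1/(1+13) = 0.0714.
Squared-error loss ⇒ the optimal estimator is the posterior mean.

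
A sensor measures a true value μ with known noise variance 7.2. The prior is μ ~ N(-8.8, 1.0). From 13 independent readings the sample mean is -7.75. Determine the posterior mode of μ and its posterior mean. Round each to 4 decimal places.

Posterior for μ is Normal. Precision-weighted mean: (1/1.0·-8.8 + 13/7.2·-7.75) / (1/1.0 + 13/7.2) = -8.1243.
A Normal posterior is symmetric, so mode = mean.

MAP = -8.1243; posterior mean = -8.1243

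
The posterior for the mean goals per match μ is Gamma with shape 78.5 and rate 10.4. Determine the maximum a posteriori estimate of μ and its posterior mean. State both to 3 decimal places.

Mode = (α−1)/β = 77.5/10.4 = 7.452.
Mean = α/β = 78.5/10.4 = 7.548.
Right-skewed posterior ⇒ mode < mean.

μ_MAP = 7.452, E[μ|data] = 7.548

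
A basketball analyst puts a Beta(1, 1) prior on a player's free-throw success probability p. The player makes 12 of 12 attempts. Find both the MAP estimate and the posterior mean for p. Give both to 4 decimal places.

MAP: 1.0000. Posterior mean: 0.9286.

Posterior: Beta(1+12, 1+0) = Beta(13, 1).
Since β = 1 ≤ 1 and α > 1, the Beta density is monotone increasing on [0,1]; the mode is at 1.
Mean = 13/(13+1) = 0.9286.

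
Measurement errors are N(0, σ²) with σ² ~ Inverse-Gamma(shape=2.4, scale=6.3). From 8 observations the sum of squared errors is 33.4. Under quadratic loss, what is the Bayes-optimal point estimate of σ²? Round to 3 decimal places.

4.259

Posterior: Inverse-Gamma(shape = 2.4+8/2 = 6.4, scale = 6.3+33.4/2 = 23.0).
Mode = β/(α+1) = 23.0/7.4 = 3.108.
Mean = β/(α−1) = 23.0/5.4 = 4.259.
Quadratic loss ⇒ the optimal estimator is the posterior mean.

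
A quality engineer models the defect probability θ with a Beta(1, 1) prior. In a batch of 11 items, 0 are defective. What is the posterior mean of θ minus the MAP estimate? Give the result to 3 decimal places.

0.077

Posterior: Beta(1+0, 1+11) = Beta(1, 12).
Since α = 1 ≤ 1 and β > 1, the Beta density is monotone decreasing on [0,1]; the mode is at 0.
Mean = 1/(1+12) = 0.077.
Difference = 0.077 − 0.000 = 0.077.
Mean > mode: the posterior has a right tail.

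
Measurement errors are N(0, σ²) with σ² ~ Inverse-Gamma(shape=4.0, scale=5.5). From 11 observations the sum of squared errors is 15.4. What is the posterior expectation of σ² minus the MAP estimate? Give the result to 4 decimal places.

0.2958

Posterior: Inverse-Gamma(shape = 4.0+11/2 = 9.5, scale = 5.5+15.4/2 = 13.2).
Mode = β/(α+1) = 13.2/10.5 = 1.2571.
Mean = β/(α−1) = 13.2/8.5 = 1.5529.
Difference = 1.5529 − 1.2571 = 0.2958.
Right-skewed posterior ⇒ mode < mean.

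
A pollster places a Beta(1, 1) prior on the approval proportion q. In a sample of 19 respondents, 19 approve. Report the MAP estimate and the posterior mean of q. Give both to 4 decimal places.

MAP: 1.0000. Posterior mean: 0.9524.

Posterior: Beta(1+19, 1+0) = Beta(20, 1).
Since β = 1 ≤ 1 and α > 1, the Beta density is monotone increasing on [0,1]; the mode is at 1.
Mean = 20/(20+1) = 0.9524.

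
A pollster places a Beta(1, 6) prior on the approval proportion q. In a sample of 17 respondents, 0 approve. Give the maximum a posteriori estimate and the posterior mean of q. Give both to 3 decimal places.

Posterior: Beta(1+0, 6+17) = Beta(1, 23).
Since α = 1 ≤ 1 and β > 1, the Beta density is monotone decreasing on [0,1]; the mode is at 0.
Mean = 1/(1+23) = 0.042.

q_MAP = 0.000, E[q|data] = 0.042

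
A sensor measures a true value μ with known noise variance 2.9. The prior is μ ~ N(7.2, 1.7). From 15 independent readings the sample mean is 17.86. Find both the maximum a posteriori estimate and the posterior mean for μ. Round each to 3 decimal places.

Posterior for μ is Normal. Precision-weighted mean: (1/1.7·7.2 + 15/2.9·17.86) / (1/1.7 + 15/2.9) = 16.771.
A Normal posterior is symmetric, so mode = mean.

MAP = 16.771, posterior mean = 16.771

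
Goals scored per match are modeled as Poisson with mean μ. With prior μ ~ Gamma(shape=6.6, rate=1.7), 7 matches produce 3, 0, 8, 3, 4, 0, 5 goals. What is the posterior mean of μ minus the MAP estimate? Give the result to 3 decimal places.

0.115

Σ counts = 23. Posterior: Gamma(shape = 6.6+23 = 29.6, rate = 1.7+7 = 8.7).
Mode = (α−1)/β = 28.6/8.7 = 3.287.
Mean = α/β = 29.6/8.7 = 3.402.
Difference = 3.402 − 3.287 = 0.115.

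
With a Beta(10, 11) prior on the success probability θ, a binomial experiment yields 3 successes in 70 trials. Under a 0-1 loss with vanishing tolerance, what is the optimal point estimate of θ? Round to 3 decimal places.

Posterior: Beta(10+3, 11+67) = Beta(13, 78).
Mode = (13−1)/(13+78−2) = 12/89 = 0.135.
Mean = 13/(13+78) = 13/91 = 0.143.
This is the posterior mode — the MAP estimate.

0.135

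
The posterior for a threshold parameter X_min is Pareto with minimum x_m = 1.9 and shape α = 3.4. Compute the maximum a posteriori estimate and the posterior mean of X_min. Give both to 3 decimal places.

MAP: 1.900. Posterior mean: 2.692.

The Pareto density is strictly decreasing on [x_m, ∞), so the mode is x_m = 1.900.
Mean = α·x_m/(α−1) = 3.4·1.9/2.4 = 2.692.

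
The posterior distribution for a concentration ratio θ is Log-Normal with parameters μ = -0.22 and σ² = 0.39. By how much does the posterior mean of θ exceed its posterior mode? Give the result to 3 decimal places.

0.432

Mode = exp(μ − σ²) = exp(-0.61) = 0.543.
Mean = exp(μ + σ²/2) = exp(-0.025) = 0.975.
Difference = 0.975 − 0.543 = 0.432.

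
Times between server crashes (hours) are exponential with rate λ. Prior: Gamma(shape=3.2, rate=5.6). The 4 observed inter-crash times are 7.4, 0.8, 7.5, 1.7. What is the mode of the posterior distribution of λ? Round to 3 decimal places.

0.270

Σ times = 17.4. Posterior: Gamma(shape = 3.2+4 = 7.2, rate = 5.6+17.4 = 23.0).
Mode = (α−1)/β = 6.2/23.0 = 0.270.
Mean = α/β = 7.2/23.0 = 0.313.
This is the posterior mode — the MAP estimate.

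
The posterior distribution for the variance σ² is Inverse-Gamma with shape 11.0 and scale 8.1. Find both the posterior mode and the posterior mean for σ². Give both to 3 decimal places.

MAP: 0.675. Posterior mean: 0.810.

Mode = β/(α+1) = 8.1/12.0 = 0.675.
Mean = β/(α−1) = 8.1/10.0 = 0.810.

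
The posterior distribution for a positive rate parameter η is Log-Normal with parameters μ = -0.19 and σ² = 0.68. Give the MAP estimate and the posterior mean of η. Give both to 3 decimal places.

MAP: 0.419. Posterior mean: 1.162.

Mode = exp(μ − σ²) = exp(-0.87) = 0.419.
Mean = exp(μ + σ²/2) = exp(0.150) = 1.162.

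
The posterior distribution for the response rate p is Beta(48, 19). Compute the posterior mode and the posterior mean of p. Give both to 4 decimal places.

Mode = (48−1)/(48+19−2) = 47/65 = 0.7231.
Mean = 48/(48+19) = 48/67 = 0.7164.

MAP = 0.7231; posterior mean = 0.7164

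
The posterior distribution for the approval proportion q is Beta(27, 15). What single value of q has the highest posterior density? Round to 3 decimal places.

0.650

Mode = (27−1)/(27+15−2) = 26/40 = 0.650.
Mean = 27/(27+15) = 27/42 = 0.643.
This is the posterior mode — the MAP estimate.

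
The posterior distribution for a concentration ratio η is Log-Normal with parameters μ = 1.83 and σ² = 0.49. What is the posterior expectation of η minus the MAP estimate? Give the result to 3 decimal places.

Mode = exp(μ − σ²) = exp(1.34) = 3.819.
Mean = exp(μ + σ²/2) = exp(2.075) = 7.965.
Difference = 7.965 − 3.819 = 4.146.
Mean > mode: the posterior has a right tail.

4.146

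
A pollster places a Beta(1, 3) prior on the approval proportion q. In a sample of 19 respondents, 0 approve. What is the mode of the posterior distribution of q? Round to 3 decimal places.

0.000

Posterior: Beta(1+0, 3+19) = Beta(1, 22).
Since α = 1 ≤ 1 and β > 1, the Beta density is monotone decreasing on [0,1]; the mode is at 0.
Mean = 1/(1+22) = 0.043.
This is the posterior mode — the MAP estimate.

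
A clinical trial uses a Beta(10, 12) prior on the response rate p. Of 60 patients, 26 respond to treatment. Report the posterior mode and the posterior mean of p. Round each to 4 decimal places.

Posterior: Beta(10+26, 12+34) = Beta(36, 46).
Mode = (36−1)/(36+46−2) = 35/80 = 0.4375.
Mean = 36/(36+46) = 36/82 = 0.4390.

MAP: 0.4375. Posterior mean: 0.4390.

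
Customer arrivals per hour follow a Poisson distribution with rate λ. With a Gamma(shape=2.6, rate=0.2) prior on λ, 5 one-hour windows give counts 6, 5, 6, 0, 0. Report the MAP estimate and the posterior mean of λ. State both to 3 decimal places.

MAP: 3.577. Posterior mean: 3.769.

Σ counts = 17. Posterior: Gamma(shape = 2.6+17 = 19.6, rate = 0.2+5 = 5.2).
Mode = (α−1)/β = 18.6/5.2 = 3.577.
Mean = α/β = 19.6/5.2 = 3.769.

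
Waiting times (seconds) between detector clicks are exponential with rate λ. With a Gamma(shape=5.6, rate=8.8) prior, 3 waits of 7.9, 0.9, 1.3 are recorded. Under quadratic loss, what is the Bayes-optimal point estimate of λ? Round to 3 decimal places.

0.455

Σ times = 10.1. Posterior: Gamma(shape = 5.6+3 = 8.6, rate = 8.8+10.1 = 18.9).
Mode = (α−1)/β = 7.6/18.9 = 0.402.
Mean = α/β = 8.6/18.9 = 0.455.
Quadratic loss ⇒ the optimal estimator is the posterior mean.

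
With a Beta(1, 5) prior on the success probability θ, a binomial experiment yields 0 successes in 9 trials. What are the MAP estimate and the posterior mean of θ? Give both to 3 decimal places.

MAP: 0.000. Posterior mean: 0.067.

Posterior: Beta(1+0, 5+9) = Beta(1, 14).
Since α = 1 ≤ 1 and β > 1, the Beta density is monotone decreasing on [0,1]; the mode is at 0.
Mean = 1/(1+14) = 0.067.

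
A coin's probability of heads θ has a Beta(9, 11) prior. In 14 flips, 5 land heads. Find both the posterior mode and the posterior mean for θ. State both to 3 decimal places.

Posterior: Beta(9+5, 11+9) = Beta(14, 20).
Mode = (14−1)/(14+20−2) = 13/32 = 0.406.
Mean = 14/(14+20) = 14/34 = 0.412.

θ_MAP = 0.406, E[θ|data] = 0.412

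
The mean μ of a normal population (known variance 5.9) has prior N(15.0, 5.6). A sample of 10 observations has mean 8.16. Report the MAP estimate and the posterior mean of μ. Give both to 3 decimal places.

Posterior for μ is Normal. Precision-weighted mean: (1/5.6·15.0 + 10/5.9·8.16) / (1/5.6 + 10/5.9) = 8.812.
A Normal posterior is symmetric, so mode = mean.

MAP = 8.812; posterior mean = 8.812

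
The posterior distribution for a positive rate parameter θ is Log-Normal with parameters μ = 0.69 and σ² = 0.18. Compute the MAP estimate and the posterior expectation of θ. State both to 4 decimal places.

MAP = 1.6653, posterior mean = 2.1815

Mode = exp(μ − σ²) = exp(0.51) = 1.6653.
Mean = exp(μ + σ²/2) = exp(0.780) = 2.1815.
The mean is pulled above the mode by the posterior's right skew.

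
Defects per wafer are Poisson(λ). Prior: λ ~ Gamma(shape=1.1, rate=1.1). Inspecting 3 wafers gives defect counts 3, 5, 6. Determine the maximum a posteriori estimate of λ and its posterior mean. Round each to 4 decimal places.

Σ counts = 14. Posterior: Gamma(shape = 1.1+14 = 15.1, rate = 1.1+3 = 4.1).
Mode = (α−1)/β = 14.1/4.1 = 3.4390.
Mean = α/β = 15.1/4.1 = 3.6829.
The mean is pulled above the mode by the posterior's right skew.

MAP: 3.4390. Posterior mean: 3.6829.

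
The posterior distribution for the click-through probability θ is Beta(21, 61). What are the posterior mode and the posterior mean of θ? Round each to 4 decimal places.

MAP: 0.2500. Posterior mean: 0.2561.

Mode = (21−1)/(21+61−2) = 20/80 = 0.2500.
Mean = 21/(21+61) = 21/82 = 0.2561.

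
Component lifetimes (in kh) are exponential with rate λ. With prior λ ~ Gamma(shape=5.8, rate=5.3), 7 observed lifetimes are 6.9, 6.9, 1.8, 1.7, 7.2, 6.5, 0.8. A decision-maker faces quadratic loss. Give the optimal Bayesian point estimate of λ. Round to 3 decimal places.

Σ times = 31.8. Posterior: Gamma(shape = 5.8+7 = 12.8, rate = 5.3+31.8 = 37.1).
Mode = (α−1)/β = 11.8/37.1 = 0.318.
Mean = α/β = 12.8/37.1 = 0.345.
Quadratic loss ⇒ the optimal estimator is the posterior mean.

0.345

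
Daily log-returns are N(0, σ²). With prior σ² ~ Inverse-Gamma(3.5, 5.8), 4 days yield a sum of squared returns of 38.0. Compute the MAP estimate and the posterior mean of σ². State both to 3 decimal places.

Posterior: Inverse-Gamma(shape = 3.5+4/2 = 5.5, scale = 5.8+38.0/2 = 24.8).
Mode = β/(α+1) = 24.8/6.5 = 3.815.
Mean = β/(α−1) = 24.8/4.5 = 5.511.
The posterior is right-skewed, so the mean exceeds the mode.

MAP estimate = 3.815, posterior mean = 5.511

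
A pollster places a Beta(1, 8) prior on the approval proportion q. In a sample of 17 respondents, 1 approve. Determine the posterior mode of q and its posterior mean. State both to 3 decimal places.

Posterior: Beta(1+1, 8+16) = Beta(2, 24).
Mode = (2−1)/(2+24−2) = 1/24 = 0.042.
Mean = 2/(2+24) = 2/26 = 0.077.

MAP = 0.042, posterior mean = 0.077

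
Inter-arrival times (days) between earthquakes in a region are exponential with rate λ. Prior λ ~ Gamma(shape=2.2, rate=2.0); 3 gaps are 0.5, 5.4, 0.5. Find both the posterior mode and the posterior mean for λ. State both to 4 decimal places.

Σ times = 6.4. Posterior: Gamma(shape = 2.2+3 = 5.2, rate = 2.0+6.4 = 8.4).
Mode = (α−1)/β = 4.2/8.4 = 0.5000.
Mean = α/β = 5.2/8.4 = 0.6190.
The posterior is right-skewed, so the mean exceeds the mode.

posterior mode = 0.5000, posterior mean = 0.6190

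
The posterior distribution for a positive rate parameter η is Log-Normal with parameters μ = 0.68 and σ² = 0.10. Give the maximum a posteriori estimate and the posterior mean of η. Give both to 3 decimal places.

Mode = exp(μ − σ²) = exp(0.58) = 1.786.
Mean = exp(μ + σ²/2) = exp(0.730) = 2.075.

MAP = 1.786, posterior mean = 2.075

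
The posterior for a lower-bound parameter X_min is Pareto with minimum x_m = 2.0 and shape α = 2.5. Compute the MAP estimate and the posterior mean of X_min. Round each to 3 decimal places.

The Pareto density is strictly decreasing on [x_m, ∞), so the mode is x_m = 2.000.
Mean = α·x_m/(α−1) = 2.5·2.0/1.5 = 3.333.

MAP = 2.000, posterior mean = 3.333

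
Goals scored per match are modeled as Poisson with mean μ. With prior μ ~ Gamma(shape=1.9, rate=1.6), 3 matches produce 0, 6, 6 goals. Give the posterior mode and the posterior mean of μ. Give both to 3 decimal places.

Σ counts = 12. Posterior: Gamma(shape = 1.9+12 = 13.9, rate = 1.6+3 = 4.6).
Mode = (α−1)/β = 12.9/4.6 = 2.804.
Mean = α/β = 13.9/4.6 = 3.022.

MAP: 2.804. Posterior mean: 3.022.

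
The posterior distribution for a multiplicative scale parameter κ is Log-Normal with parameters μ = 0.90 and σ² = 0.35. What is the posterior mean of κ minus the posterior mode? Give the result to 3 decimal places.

Mode = exp(μ − σ²) = exp(0.55) = 1.733.
Mean = exp(μ + σ²/2) = exp(1.075) = 2.930.
Difference = 2.930 − 1.733 = 1.197.

1.197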